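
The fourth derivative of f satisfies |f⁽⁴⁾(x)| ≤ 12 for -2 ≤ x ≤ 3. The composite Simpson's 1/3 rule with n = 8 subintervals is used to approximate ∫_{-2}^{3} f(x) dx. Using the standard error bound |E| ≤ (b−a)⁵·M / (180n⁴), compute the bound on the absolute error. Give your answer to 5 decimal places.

0.05086

|E| ≤ (5)⁵·12 / (180·8⁴) = 37500/737280 = 0.05086.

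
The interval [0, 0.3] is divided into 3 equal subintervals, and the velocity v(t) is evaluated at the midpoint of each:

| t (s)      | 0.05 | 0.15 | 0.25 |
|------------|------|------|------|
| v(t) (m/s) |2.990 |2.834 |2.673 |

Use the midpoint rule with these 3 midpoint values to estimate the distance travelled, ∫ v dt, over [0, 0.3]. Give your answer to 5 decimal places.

h = 0.1, n = 3.
h·[y(m₁) + y(m₂) + y(m₃)] = 0.1·(8.497) = 0.84970.

0.84970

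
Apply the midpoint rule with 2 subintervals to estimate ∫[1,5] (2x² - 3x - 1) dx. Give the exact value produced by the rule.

40

h = (5 − 1)/2 = 2.
Midpoints m₁,…,m₂ = 2, 4.
f(m₁)=1, f(m₂)=19.
h·[f(m₁) + f(m₂)] = 2·(20) = 40.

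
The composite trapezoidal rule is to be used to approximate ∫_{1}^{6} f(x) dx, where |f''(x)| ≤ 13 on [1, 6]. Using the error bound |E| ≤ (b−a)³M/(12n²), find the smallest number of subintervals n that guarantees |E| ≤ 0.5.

17

Need 1625/(12n²) ≤ 0.5.
n² ≥ 1625/(12·0.5) = 270.833 ⇒ n ≥ 16.4570, so the smallest n is 17.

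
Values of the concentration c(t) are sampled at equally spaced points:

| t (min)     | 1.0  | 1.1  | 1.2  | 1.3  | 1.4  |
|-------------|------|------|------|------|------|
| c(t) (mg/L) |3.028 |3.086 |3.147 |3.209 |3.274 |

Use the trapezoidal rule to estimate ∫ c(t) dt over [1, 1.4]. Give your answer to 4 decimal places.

1.2593

h = 0.1, n = 4.
(h/2)·[y₀ + 2y₁ + 2y₂ + 2y₃ + y₄] = 0.05·(25.186) = 1.2593.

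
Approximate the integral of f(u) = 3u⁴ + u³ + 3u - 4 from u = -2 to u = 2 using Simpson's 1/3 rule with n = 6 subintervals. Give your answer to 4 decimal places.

h = (2 − (-2))/6 = 0.666667.
Nodes u₀,…,u₆ = -2, -1.333333, -0.666667, 0, 0.666667, 1.333333, 2.
f(u) = 3u⁴ + u³ + 3u - 4: f₀=30, f₁=-0.888889, f₂=-5.703704, f₃=-4, f₄=-1.111111, f₅=11.851852, f₆=58.
(h/3)·[f₀ + 4f₁ + 2f₂ + 4f₃ + 2f₄ + 4f₅ + f₆] = 0.222222·(102.222222) = 22.7160.

22.7160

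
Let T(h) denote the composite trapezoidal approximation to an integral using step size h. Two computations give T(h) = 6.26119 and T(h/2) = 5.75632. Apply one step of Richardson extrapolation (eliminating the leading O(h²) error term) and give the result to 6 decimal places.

5.588030

R = (4·T(h/2) − T(h)) / 3 = (4·5.75632 − 6.26119)/3 = (16.76409)/3 = 5.588030.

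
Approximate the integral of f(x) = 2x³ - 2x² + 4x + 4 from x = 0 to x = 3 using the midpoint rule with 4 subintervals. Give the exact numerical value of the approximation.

h = (3 − 0)/4 = 0.75.
Midpoints m₁,…,m₄ = 0.375, 1.125, 1.875, 2.625.
f(m₁)=5.32421875, f(m₂)=8.81640625, f(m₃)=17.65234375, f(m₄)=36.89453125.
h·[f(m₁) + f(m₂) + f(m₃) + f(m₄)] = 0.75·(68.6875) = 51.515625.

51.515625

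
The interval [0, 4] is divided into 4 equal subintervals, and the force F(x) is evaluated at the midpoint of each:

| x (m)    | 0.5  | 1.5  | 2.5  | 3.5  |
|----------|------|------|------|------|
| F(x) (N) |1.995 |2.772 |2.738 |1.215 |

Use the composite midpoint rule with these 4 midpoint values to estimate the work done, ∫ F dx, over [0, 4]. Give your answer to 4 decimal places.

8.7200

h = 1, n = 4.
h·[y(m₁) + y(m₂) + y(m₃) + y(m₄)] = 1·(8.720) = 8.7200.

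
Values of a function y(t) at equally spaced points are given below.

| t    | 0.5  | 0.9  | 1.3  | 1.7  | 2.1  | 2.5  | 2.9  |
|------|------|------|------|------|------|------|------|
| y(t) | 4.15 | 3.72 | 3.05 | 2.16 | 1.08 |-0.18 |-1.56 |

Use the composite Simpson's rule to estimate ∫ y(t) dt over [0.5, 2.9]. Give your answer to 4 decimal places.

4.4867

h = 0.4, n = 6.
(h/3)·[y₀ + 4y₁ + 2y₂ + 4y₃ + 2y₄ + 4y₅ + y₆] = 0.133333·(33.65) = 4.4867.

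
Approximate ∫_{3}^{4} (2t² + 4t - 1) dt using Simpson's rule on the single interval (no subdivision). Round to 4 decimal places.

37.6667

S = (b−a)/6 · [f(3) + 4f(3.5) + f(4)] = 0.166667·[29 + 4·37.5 + 47] = 37.6667.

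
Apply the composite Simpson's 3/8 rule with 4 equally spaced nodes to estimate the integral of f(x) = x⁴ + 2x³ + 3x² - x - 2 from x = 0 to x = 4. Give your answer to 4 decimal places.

h = (4 − 0)/3 = 1.333333.
Nodes x₀,…,x₃ = 0, 1.333333, 2.666667, 4.
f(x) = x⁴ + 2x³ + 3x² - x - 2: f₀=-2, f₁=9.901235, f₂=105.160494, f₃=426.
(3h/8)·[f₀ + 3f₁ + 3f₂ + f₃] = 0.5·(769.185185) = 384.5926.

384.5926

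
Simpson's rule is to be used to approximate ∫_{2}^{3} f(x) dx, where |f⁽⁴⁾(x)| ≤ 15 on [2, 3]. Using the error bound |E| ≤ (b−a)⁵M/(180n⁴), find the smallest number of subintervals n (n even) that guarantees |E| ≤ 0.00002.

Need 15/(180n⁴) ≤ 0.00002.
n⁴ ≥ 15/(180·0.00002) = 4166.67 ⇒ n ≥ 8.0343, so the smallest even n is 10. (n must be even for Simpson's rule.)

10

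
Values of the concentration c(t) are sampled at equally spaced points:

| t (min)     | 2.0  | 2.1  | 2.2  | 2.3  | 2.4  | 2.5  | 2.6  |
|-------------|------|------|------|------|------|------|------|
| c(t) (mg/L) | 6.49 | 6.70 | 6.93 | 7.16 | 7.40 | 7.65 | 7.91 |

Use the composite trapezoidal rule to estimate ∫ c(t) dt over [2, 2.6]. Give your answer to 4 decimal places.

4.3040

h = 0.1, n = 6.
(h/2)·[y₀ + 2y₁ + 2y₂ + 2y₃ + 2y₄ + 2y₅ + y₆] = 0.05·(86.08) = 4.3040.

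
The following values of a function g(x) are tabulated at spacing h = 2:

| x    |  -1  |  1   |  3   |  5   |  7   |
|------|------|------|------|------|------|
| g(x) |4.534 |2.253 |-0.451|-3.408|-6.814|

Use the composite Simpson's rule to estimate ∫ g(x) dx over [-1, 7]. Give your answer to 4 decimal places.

h = 2, n = 4.
(h/3)·[y₀ + 4y₁ + 2y₂ + 4y₃ + y₄] = 0.666667·(-7.802) = -5.2013.

-5.2013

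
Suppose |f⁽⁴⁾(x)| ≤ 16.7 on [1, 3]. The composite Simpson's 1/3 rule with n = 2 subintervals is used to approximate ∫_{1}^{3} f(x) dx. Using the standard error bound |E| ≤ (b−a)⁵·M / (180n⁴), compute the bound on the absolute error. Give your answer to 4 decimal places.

|E| ≤ (2)⁵·16.7 / (180·2⁴) = 534.4/2880 = 0.1856.

0.1856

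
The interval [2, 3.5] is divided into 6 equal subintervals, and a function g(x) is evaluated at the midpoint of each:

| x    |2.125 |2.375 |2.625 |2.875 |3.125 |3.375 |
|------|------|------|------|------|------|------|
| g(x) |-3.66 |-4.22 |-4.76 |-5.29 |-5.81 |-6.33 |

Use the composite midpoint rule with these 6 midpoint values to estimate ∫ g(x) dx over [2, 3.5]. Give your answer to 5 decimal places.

-7.51750

h = 0.25, n = 6.
h·[y(m₁) + y(m₂) + y(m₃) + y(m₄) + y(m₅) + y(m₆)] = 0.25·(-30.07) = -7.51750.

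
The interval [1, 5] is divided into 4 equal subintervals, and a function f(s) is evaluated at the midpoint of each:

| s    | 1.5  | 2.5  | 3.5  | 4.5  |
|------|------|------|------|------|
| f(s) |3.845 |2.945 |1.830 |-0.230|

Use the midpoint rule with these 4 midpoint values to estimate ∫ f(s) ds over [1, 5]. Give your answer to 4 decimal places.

h = 1, n = 4.
h·[y(m₁) + y(m₂) + y(m₃) + y(m₄)] = 1·(8.390) = 8.3900.

8.3900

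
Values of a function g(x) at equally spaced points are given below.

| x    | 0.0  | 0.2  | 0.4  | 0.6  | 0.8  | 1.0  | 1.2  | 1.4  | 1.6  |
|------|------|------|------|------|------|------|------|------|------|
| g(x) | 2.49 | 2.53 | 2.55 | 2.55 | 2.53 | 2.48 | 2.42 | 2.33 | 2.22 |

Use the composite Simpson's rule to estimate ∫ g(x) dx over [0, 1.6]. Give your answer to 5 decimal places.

3.95133

h = 0.2, n = 8.
(h/3)·[y₀ + 4y₁ + 2y₂ + 4y₃ + 2y₄ + 4y₅ + 2y₆ + 4y₇ + y₈] = 0.066667·(59.27) = 3.95133.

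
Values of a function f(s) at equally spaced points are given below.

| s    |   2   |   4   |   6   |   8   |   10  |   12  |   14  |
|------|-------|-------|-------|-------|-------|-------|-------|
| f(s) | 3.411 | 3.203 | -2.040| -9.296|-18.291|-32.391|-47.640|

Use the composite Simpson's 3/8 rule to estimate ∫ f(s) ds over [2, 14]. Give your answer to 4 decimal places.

h = 2, n = 6.
(3h/8)·[y₀ + 3y₁ + 3y₂ + 2y₃ + 3y₄ + 3y₅ + y₆] = 0.75·(-211.378) = -158.5335.

-158.5335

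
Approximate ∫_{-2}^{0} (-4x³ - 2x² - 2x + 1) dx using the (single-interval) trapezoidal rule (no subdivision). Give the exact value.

T = (b−a)/2 · [f(-2) + f(0)] = 1·[29 + 1] = 30.

30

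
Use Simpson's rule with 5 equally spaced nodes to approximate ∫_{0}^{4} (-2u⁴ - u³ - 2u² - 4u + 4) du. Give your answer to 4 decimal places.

-533.3333

h = (4 − 0)/4 = 1.
Nodes u₀,…,u₄ = 0, 1, 2, 3, 4.
f(u) = -2u⁴ - u³ - 2u² - 4u + 4: f₀=4, f₁=-5, f₂=-52, f₃=-215, f₄=-620.
(h/3)·[f₀ + 4f₁ + 2f₂ + 4f₃ + f₄] = 0.333333·(-1600) = -533.3333.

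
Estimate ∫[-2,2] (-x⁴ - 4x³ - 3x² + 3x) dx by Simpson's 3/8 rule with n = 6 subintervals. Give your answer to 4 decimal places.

-29.0370

h = (2 − (-2))/6 = 0.666667.
Nodes x₀,…,x₆ = -2, -1.333333, -0.666667, 0, 0.666667, 1.333333, 2.
f(x) = -x⁴ - 4x³ - 3x² + 3x: f₀=-2, f₁=-3.012346, f₂=-2.345679, f₃=0, f₄=-0.716049, f₅=-13.975309, f₆=-54.
(3h/8)·[f₀ + 3f₁ + 3f₂ + 2f₃ + 3f₄ + 3f₅ + f₆] = 0.25·(-116.148148) = -29.0370.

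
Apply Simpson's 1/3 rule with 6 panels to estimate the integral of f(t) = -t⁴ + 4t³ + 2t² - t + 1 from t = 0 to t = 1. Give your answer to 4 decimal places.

1.9666

h = (1 − 0)/6 = 0.166667.
Nodes t₀,…,t₆ = 0, 0.166667, 0.333333, 0.5, 0.666667, 0.833333, 1.
f(t) = -t⁴ + 4t³ + 2t² - t + 1: f₀=1, f₁=0.906636, f₂=1.024691, f₃=1.4375, f₄=2.209877, f₅=3.388117, f₆=5.
(h/3)·[f₀ + 4f₁ + 2f₂ + 4f₃ + 2f₄ + 4f₅ + f₆] = 0.055556·(35.398148) = 1.9666.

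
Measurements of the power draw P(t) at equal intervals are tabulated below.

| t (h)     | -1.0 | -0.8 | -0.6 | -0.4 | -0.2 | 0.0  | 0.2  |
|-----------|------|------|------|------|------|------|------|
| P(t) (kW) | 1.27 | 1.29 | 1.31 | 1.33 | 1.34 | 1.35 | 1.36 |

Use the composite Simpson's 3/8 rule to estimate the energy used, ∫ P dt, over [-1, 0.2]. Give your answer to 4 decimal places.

h = 0.2, n = 6.
(3h/8)·[y₀ + 3y₁ + 3y₂ + 2y₃ + 3y₄ + 3y₅ + y₆] = 0.075·(21.16) = 1.5870.

1.5870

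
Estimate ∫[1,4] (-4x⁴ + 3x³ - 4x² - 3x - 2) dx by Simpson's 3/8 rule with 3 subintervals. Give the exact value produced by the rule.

h = (4 − 1)/3 = 1.
Nodes x₀,…,x₃ = 1, 2, 3, 4.
f(x) = -4x⁴ + 3x³ - 4x² - 3x - 2: f₀=-10, f₁=-64, f₂=-290, f₃=-910.
(3h/8)·[f₀ + 3f₁ + 3f₂ + f₃] = 0.375·(-1982) = -743.25.

-743.25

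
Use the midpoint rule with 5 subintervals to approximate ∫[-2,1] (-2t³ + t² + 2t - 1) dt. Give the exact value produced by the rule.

4.14

h = (1 − (-2))/5 = 0.6.
Midpoints m₁,…,m₅ = -1.7, -1.1, -0.5, 0.1, 0.7.
f(m₁)=8.316, f(m₂)=0.672, f(m₃)=-1.5, f(m₄)=-0.792, f(m₅)=0.204.
h·[f(m₁) + f(m₂) + f(m₃) + f(m₄) + f(m₅)] = 0.6·(6.9) = 4.14.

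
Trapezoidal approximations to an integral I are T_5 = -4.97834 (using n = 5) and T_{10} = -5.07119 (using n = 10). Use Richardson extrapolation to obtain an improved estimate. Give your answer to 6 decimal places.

R = (4·T_{10} − T_5) / 3 = (4·(-5.07119) − (-4.97834))/3 = (-15.30642)/3 = -5.102140.

-5.102140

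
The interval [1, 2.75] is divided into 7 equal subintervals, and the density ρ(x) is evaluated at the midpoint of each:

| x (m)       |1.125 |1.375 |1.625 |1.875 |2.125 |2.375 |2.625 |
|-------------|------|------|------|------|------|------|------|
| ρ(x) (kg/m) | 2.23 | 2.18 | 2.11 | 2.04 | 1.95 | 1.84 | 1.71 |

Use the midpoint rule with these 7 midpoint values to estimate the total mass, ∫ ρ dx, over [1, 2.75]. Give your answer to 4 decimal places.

3.5150

h = 0.25, n = 7.
h·[y(m₁) + y(m₂) + y(m₃) + y(m₄) + y(m₅) + y(m₆) + y(m₇)] = 0.25·(14.06) = 3.5150.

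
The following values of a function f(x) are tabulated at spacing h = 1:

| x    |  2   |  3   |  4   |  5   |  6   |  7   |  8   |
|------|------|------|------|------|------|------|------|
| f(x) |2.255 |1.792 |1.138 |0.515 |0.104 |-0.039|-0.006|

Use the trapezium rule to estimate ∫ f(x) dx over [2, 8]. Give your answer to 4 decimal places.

4.6345

h = 1, n = 6.
(h/2)·[y₀ + 2y₁ + 2y₂ + 2y₃ + 2y₄ + 2y₅ + y₆] = 0.5·(9.269) = 4.6345.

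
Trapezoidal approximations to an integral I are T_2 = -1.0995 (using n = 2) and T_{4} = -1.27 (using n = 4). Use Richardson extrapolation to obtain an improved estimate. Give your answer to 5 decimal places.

-1.32683

R = (4·T_{4} − T_2) / 3 = (4·(-1.27) − (-1.0995))/3 = (-3.9805)/3 = -1.32683.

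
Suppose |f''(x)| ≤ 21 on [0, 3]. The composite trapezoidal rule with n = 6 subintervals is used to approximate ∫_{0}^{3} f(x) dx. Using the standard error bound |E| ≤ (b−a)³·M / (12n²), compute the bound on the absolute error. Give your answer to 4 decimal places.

|E| ≤ (3)³·21 / (12·6²) = 567/432 = 1.3125.

1.3125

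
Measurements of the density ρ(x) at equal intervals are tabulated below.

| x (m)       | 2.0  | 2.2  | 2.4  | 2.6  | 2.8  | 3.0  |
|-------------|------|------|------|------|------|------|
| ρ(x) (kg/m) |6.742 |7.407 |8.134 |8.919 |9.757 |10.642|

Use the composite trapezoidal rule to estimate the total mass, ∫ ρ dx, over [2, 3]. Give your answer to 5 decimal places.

h = 0.2, n = 5.
(h/2)·[y₀ + 2y₁ + 2y₂ + 2y₃ + 2y₄ + y₅] = 0.1·(85.818) = 8.58180.

8.58180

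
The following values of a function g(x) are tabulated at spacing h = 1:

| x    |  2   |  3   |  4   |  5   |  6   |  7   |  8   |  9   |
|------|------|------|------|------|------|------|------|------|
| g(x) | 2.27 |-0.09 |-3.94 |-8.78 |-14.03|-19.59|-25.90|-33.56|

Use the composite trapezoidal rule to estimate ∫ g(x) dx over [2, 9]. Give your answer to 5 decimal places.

-87.97500

h = 1, n = 7.
(h/2)·[y₀ + 2y₁ + 2y₂ + 2y₃ + 2y₄ + 2y₅ + 2y₆ + y₇] = 0.5·(-175.95) = -87.97500.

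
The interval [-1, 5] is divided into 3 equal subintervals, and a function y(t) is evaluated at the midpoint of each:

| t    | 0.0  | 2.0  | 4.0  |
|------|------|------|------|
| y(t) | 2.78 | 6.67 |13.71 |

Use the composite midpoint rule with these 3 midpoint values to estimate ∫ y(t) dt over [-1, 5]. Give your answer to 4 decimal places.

46.3200

h = 2, n = 3.
h·[y(m₁) + y(m₂) + y(m₃)] = 2·(23.16) = 46.3200.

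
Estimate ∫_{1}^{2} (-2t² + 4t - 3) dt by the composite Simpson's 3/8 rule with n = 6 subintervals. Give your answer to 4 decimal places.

-1.6667

h = (2 − 1)/6 = 0.166667.
Nodes t₀,…,t₆ = 1, 1.166667, 1.333333, 1.5, 1.666667, 1.833333, 2.
f(t) = -2t² + 4t - 3: f₀=-1, f₁=-1.055556, f₂=-1.222222, f₃=-1.5, f₄=-1.888889, f₅=-2.388889, f₆=-3.
(3h/8)·[f₀ + 3f₁ + 3f₂ + 2f₃ + 3f₄ + 3f₅ + f₆] = 0.0625·(-26.666667) = -1.6667.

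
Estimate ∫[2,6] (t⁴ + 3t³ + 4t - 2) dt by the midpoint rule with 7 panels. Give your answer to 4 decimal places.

h = (6 − 2)/7 = 0.571429.
Midpoints m₁,…,m₇ = 2.285714, 2.857143, 3.428571, 4, 4.571429, 5.142857, 5.714286.
f(m₁)=70.263224, f(m₂)=146.038317, f(m₃)=270.806331, f(m₄)=462, f(m₅)=739.610995, f(m₆)=1126.189921, f(m₇)=1646.846314.
h·[f(m₁) + f(m₂) + f(m₃) + f(m₄) + f(m₅) + f(m₆) + f(m₇)] = 0.571429·(4461.755102) = 2549.5743.

2549.5743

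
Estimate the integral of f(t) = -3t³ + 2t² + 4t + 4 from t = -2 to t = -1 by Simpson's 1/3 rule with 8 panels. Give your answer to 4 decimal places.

h = (-1 − (-2))/8 = 0.125.
Nodes t₀,…,t₈ = -2, -1.875, -1.75, -1.625, -1.5, -1.375, -1.25, -1.125, -1.
f(t) = -3t³ + 2t² + 4t + 4: f₀=28, f₁=23.306640625, f₂=19.203125, f₃=15.654296875, f₄=12.625, f₅=10.080078125, f₆=7.984375, f₇=6.302734375, f₈=5.
(h/3)·[f₀ + 4f₁ + 2f₂ + 4f₃ + 2f₄ + 4f₅ + 2f₆ + 4f₇ + f₈] = 0.041667·(334) = 13.9167.

13.9167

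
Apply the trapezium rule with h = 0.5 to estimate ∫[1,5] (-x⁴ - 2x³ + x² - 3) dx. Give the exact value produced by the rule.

h = (5 − 1)/8 = 0.5.
Nodes x₀,…,x₈ = 1, 1.5, 2, 2.5, 3, 3.5, 4, 4.5, 5.
f(x) = -x⁴ - 2x³ + x² - 3: f₀=-5, f₁=-12.5625, f₂=-31, f₃=-67.0625, f₄=-129, f₅=-226.5625, f₆=-371, f₇=-575.0625, f₈=-853.
(h/2)·[f₀ + 2f₁ + 2f₂ + 2f₃ + 2f₄ + 2f₅ + 2f₆ + 2f₇ + f₈] = 0.25·(-3682.5) = -920.625.

-920.625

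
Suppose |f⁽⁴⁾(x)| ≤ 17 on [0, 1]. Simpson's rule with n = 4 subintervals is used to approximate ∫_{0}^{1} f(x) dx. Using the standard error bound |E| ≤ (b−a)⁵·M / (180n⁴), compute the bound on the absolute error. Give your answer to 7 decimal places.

|E| ≤ (1)⁵·17 / (180·4⁴) = 17/46080 = 0.0003689.

0.0003689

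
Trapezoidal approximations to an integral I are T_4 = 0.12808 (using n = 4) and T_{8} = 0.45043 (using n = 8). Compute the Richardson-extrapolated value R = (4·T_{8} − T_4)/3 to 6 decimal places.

0.557880

R = (4·T_{8} − T_4) / 3 = (4·0.45043 − 0.12808)/3 = (1.67364)/3 = 0.557880.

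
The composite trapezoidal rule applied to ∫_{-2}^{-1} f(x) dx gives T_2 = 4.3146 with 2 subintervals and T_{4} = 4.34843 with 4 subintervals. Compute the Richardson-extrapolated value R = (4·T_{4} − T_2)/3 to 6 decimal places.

4.359707

R = (4·T_{4} − T_2) / 3 = (4·4.34843 − 4.3146)/3 = (13.07912)/3 = 4.359707.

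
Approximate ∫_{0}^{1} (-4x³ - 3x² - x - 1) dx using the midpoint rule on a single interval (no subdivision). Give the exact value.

M = (b−a)·f(0.5) = 1·(-2.75) = -2.75.

-2.75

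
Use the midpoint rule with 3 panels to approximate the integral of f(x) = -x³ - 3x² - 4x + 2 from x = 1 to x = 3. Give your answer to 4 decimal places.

h = (3 − 1)/3 = 0.666667.
Midpoints m₁,…,m₃ = 1.333333, 2, 2.666667.
f(m₁)=-11.037037, f(m₂)=-26, f(m₃)=-48.962963.
h·[f(m₁) + f(m₂) + f(m₃)] = 0.666667·(-86) = -57.3333.

-57.3333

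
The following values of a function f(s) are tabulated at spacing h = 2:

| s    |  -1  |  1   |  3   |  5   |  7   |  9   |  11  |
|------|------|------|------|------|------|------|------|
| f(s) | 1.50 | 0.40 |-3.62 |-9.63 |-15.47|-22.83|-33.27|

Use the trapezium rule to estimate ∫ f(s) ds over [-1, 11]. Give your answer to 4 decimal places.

-134.0700

h = 2, n = 6.
(h/2)·[y₀ + 2y₁ + 2y₂ + 2y₃ + 2y₄ + 2y₅ + y₆] = 1·(-134.07) = -134.0700.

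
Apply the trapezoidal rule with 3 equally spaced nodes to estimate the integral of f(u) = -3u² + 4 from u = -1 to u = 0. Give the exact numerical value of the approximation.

h = (0 − (-1))/2 = 0.5.
Nodes u₀,…,u₂ = -1, -0.5, 0.
f(u) = -3u² + 4: f₀=1, f₁=3.25, f₂=4.
(h/2)·[f₀ + 2f₁ + f₂] = 0.25·(11.5) = 2.875.

2.875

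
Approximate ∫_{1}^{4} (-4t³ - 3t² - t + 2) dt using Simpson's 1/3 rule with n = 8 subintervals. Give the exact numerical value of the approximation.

-319.5

h = (4 − 1)/8 = 0.375.
Nodes t₀,…,t₈ = 1, 1.375, 1.75, 2.125, 2.5, 2.875, 3.25, 3.625, 4.
f(t) = -4t³ - 3t² - t + 2: f₀=-6, f₁=-15.4453125, f₂=-30.375, f₃=-52.0546875, f₄=-81.75, f₅=-120.7265625, f₆=-170.25, f₇=-231.5859375, f₈=-306.
(h/3)·[f₀ + 4f₁ + 2f₂ + 4f₃ + 2f₄ + 4f₅ + 2f₆ + 4f₇ + f₈] = 0.125·(-2556) = -319.5.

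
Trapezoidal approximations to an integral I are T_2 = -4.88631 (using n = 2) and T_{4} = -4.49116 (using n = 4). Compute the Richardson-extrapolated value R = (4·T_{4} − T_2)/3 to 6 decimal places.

R = (4·T_{4} − T_2) / 3 = (4·(-4.49116) − (-4.88631))/3 = (-13.07833)/3 = -4.359443.

-4.359443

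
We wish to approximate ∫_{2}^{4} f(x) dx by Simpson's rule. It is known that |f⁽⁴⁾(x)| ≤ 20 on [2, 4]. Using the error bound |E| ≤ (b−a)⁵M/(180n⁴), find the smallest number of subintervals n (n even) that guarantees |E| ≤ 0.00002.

Need 640/(180n⁴) ≤ 0.00002.
n⁴ ≥ 640/(180·0.00002) = 177778 ⇒ n ≥ 20.5338, so the smallest even n is 22. (n must be even for Simpson's rule.)

22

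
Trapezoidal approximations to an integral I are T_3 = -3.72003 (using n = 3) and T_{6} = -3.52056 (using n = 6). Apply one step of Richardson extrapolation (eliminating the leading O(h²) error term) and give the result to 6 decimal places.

R = (4·T_{6} − T_3) / 3 = (4·(-3.52056) − (-3.72003))/3 = (-10.36221)/3 = -3.454070.

-3.454070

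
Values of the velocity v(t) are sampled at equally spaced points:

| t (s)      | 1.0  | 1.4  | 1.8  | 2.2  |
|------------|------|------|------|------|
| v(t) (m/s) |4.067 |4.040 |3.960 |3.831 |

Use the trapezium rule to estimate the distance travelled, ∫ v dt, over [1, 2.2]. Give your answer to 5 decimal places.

h = 0.4, n = 3.
(h/2)·[y₀ + 2y₁ + 2y₂ + y₃] = 0.2·(23.898) = 4.77960.

4.77960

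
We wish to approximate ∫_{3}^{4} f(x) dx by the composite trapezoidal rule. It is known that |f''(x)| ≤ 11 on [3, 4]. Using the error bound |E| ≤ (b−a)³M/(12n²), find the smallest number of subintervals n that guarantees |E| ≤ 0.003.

Need 11/(12n²) ≤ 0.003.
n² ≥ 11/(12·0.003) = 305.556 ⇒ n ≥ 17.4801, so the smallest n is 18.

18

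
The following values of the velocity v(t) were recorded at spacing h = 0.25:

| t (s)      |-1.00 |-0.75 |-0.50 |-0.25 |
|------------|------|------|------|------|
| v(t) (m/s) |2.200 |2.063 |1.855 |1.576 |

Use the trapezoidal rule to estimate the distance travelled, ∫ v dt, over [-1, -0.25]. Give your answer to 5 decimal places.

1.45150

h = 0.25, n = 3.
(h/2)·[y₀ + 2y₁ + 2y₂ + y₃] = 0.125·(11.612) = 1.45150.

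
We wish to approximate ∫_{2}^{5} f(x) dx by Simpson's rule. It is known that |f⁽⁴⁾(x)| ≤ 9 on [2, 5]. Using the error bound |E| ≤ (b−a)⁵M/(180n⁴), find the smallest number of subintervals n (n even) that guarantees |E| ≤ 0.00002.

28

Need 2187/(180n⁴) ≤ 0.00002.
n⁴ ≥ 2187/(180·0.00002) = 607500 ⇒ n ≥ 27.9181, so the smallest even n is 28. (n must be even for Simpson's rule.)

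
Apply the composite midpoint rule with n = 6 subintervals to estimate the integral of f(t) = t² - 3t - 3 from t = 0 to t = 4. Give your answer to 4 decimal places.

h = (4 − 0)/6 = 0.666667.
Midpoints m₁,…,m₆ = 0.333333, 1, 1.666667, 2.333333, 3, 3.666667.
f(m₁)=-3.888889, f(m₂)=-5, f(m₃)=-5.222222, f(m₄)=-4.555556, f(m₅)=-3, f(m₆)=-0.555556.
h·[f(m₁) + f(m₂) + f(m₃) + f(m₄) + f(m₅) + f(m₆)] = 0.666667·(-22.222222) = -14.8148.

-14.8148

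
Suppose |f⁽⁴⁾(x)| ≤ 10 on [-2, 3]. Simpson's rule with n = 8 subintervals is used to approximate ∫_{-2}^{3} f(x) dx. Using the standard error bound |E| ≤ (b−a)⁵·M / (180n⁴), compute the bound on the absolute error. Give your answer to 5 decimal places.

0.04239

|E| ≤ (5)⁵·10 / (180·8⁴) = 31250/737280 = 0.04239.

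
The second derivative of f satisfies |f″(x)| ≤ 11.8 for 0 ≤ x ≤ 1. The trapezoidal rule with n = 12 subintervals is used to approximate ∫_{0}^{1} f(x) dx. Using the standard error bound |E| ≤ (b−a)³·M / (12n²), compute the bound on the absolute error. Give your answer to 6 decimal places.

|E| ≤ (1)³·11.8 / (12·12²) = 11.8/1728 = 0.006829.

0.006829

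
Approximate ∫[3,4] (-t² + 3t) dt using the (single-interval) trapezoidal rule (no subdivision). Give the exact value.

T = (b−a)/2 · [f(3) + f(4)] = 0.5·[0 + (-4)] = -2.

-2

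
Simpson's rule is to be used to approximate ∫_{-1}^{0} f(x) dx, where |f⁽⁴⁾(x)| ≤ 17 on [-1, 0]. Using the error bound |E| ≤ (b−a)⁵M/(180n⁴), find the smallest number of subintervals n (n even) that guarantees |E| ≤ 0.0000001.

32

Need 17/(180n⁴) ≤ 0.0000001.
n⁴ ≥ 17/(180·0.0000001) = 944444 ⇒ n ≥ 31.1741, so the smallest even n is 32. (n must be even for Simpson's rule.)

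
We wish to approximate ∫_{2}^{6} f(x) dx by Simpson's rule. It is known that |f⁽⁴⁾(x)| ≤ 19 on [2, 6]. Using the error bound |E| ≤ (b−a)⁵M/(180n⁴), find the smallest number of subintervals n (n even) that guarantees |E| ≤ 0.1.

6

Need 19456/(180n⁴) ≤ 0.1.
n⁴ ≥ 19456/(180·0.1) = 1080.89 ⇒ n ≥ 5.7338, so the smallest even n is 6. (n must be even for Simpson's rule.)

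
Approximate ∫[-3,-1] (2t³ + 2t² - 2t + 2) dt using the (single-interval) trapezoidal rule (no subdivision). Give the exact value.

-24

T = (b−a)/2 · [f(-3) + f(-1)] = 1·[(-28) + 4] = -24.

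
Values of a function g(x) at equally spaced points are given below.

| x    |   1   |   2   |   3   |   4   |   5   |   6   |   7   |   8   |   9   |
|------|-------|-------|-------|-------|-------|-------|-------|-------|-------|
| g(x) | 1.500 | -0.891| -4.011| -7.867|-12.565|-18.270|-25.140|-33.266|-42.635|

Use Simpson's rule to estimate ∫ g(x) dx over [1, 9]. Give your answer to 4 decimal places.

h = 1, n = 8.
(h/3)·[y₀ + 4y₁ + 2y₂ + 4y₃ + 2y₄ + 4y₅ + 2y₆ + 4y₇ + y₈] = 0.333333·(-365.743) = -121.9143.

-121.9143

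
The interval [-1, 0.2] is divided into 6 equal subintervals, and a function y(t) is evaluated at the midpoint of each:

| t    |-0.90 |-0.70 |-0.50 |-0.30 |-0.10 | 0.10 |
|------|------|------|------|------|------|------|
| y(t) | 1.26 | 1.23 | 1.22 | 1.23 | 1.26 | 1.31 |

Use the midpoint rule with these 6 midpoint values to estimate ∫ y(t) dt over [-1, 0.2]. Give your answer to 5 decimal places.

h = 0.2, n = 6.
h·[y(m₁) + y(m₂) + y(m₃) + y(m₄) + y(m₅) + y(m₆)] = 0.2·(7.51) = 1.50200.

1.50200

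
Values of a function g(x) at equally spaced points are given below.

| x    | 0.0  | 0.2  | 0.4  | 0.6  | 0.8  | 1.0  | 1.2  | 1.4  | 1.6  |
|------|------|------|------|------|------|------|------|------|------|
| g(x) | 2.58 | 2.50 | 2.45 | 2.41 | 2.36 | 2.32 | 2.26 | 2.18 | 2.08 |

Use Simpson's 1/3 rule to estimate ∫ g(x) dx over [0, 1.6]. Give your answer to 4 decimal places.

h = 0.2, n = 8.
(h/3)·[y₀ + 4y₁ + 2y₂ + 4y₃ + 2y₄ + 4y₅ + 2y₆ + 4y₇ + y₈] = 0.066667·(56.44) = 3.7627.

3.7627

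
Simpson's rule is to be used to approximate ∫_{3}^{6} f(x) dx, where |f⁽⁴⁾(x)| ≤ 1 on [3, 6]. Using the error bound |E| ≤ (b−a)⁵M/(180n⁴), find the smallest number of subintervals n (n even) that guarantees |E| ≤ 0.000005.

Need 243/(180n⁴) ≤ 0.000005.
n⁴ ≥ 243/(180·0.000005) = 270000 ⇒ n ≥ 22.7951, so the smallest even n is 24. (n must be even for Simpson's rule.)

24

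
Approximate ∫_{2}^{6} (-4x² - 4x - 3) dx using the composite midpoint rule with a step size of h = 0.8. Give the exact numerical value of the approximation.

h = (6 − 2)/5 = 0.8.
Midpoints m₁,…,m₅ = 2.4, 3.2, 4, 4.8, 5.6.
f(m₁)=-35.64, f(m₂)=-56.76, f(m₃)=-83, f(m₄)=-114.36, f(m₅)=-150.84.
h·[f(m₁) + f(m₂) + f(m₃) + f(m₄) + f(m₅)] = 0.8·(-440.6) = -352.48.

-352.48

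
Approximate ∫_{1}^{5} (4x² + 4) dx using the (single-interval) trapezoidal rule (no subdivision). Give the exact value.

224

T = (b−a)/2 · [f(1) + f(5)] = 2·[8 + 104] = 224.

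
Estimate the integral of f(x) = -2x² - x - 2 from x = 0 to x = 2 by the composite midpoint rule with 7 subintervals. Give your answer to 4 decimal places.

-11.3061

h = (2 − 0)/7 = 0.285714.
Midpoints m₁,…,m₇ = 0.142857, 0.428571, 0.714286, 1, 1.285714, 1.571429, 1.857143.
f(m₁)=-2.183673, f(m₂)=-2.795918, f(m₃)=-3.734694, f(m₄)=-5, f(m₅)=-6.591837, f(m₆)=-8.510204, f(m₇)=-10.755102.
h·[f(m₁) + f(m₂) + f(m₃) + f(m₄) + f(m₅) + f(m₆) + f(m₇)] = 0.285714·(-39.571429) = -11.3061.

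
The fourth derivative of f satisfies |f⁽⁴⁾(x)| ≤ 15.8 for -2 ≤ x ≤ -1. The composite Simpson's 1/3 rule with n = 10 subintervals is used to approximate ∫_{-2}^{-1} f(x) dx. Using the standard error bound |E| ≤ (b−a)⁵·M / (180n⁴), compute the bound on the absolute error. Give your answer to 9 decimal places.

|E| ≤ (1)⁵·15.8 / (180·10⁴) = 15.8/1800000 = 0.000008778.

0.000008778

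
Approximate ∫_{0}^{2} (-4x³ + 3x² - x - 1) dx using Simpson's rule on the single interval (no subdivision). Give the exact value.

-12

S = (b−a)/6 · [f(0) + 4f(1) + f(2)] = 0.333333·[(-1) + 4·(-3) + (-23)] = -12.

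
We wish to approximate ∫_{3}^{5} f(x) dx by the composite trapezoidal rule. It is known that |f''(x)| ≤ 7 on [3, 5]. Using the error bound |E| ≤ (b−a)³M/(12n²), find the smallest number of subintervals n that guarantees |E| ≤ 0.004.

Need 56/(12n²) ≤ 0.004.
n² ≥ 56/(12·0.004) = 1166.67 ⇒ n ≥ 34.1565, so the smallest n is 35.

35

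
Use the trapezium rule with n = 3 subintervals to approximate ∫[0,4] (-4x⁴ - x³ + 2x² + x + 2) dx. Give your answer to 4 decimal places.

-979.2922

h = (4 − 0)/3 = 1.333333.
Nodes x₀,…,x₃ = 0, 1.333333, 2.666667, 4.
f(x) = -4x⁴ - x³ + 2x² + x + 2: f₀=2, f₁=-8.123457, f₂=-202.345679, f₃=-1050.
(h/2)·[f₀ + 2f₁ + 2f₂ + f₃] = 0.666667·(-1468.938272) = -979.2922.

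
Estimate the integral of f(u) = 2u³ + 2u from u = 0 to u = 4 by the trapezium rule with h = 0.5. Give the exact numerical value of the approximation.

h = (4 − 0)/8 = 0.5.
Nodes u₀,…,u₈ = 0, 0.5, 1, 1.5, 2, 2.5, 3, 3.5, 4.
f(u) = 2u³ + 2u: f₀=0, f₁=1.25, f₂=4, f₃=9.75, f₄=20, f₅=36.25, f₆=60, f₇=92.75, f₈=136.
(h/2)·[f₀ + 2f₁ + 2f₂ + 2f₃ + 2f₄ + 2f₅ + 2f₆ + 2f₇ + f₈] = 0.25·(584) = 146.

146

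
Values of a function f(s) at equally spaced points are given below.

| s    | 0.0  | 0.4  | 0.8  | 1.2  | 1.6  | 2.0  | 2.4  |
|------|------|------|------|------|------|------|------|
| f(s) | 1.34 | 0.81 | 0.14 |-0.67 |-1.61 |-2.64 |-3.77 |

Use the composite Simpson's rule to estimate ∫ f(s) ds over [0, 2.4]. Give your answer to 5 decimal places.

h = 0.4, n = 6.
(h/3)·[y₀ + 4y₁ + 2y₂ + 4y₃ + 2y₄ + 4y₅ + y₆] = 0.133333·(-15.37) = -2.04933.

-2.04933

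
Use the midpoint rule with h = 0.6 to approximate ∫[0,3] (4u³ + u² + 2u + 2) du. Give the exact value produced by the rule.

103.29

h = (3 − 0)/5 = 0.6.
Midpoints m₁,…,m₅ = 0.3, 0.9, 1.5, 2.1, 2.7.
f(m₁)=2.798, f(m₂)=7.526, f(m₃)=20.75, f(m₄)=47.654, f(m₅)=93.422.
h·[f(m₁) + f(m₂) + f(m₃) + f(m₄) + f(m₅)] = 0.6·(172.15) = 103.29.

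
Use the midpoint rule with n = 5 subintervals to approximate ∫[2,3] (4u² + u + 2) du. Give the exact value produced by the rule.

29.82

h = (3 − 2)/5 = 0.2.
Midpoints m₁,…,m₅ = 2.1, 2.3, 2.5, 2.7, 2.9.
f(m₁)=21.74, f(m₂)=25.46, f(m₃)=29.5, f(m₄)=33.86, f(m₅)=38.54.
h·[f(m₁) + f(m₂) + f(m₃) + f(m₄) + f(m₅)] = 0.2·(149.1) = 29.82.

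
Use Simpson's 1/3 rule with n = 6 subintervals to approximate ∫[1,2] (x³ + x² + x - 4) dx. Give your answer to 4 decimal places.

h = (2 − 1)/6 = 0.166667.
Nodes x₀,…,x₆ = 1, 1.166667, 1.333333, 1.5, 1.666667, 1.833333, 2.
f(x) = x³ + x² + x - 4: f₀=-1, f₁=0.115741, f₂=1.481481, f₃=3.125, f₄=5.074074, f₅=7.356481, f₆=10.
(h/3)·[f₀ + 4f₁ + 2f₂ + 4f₃ + 2f₄ + 4f₅ + f₆] = 0.055556·(64.5) = 3.5833.

3.5833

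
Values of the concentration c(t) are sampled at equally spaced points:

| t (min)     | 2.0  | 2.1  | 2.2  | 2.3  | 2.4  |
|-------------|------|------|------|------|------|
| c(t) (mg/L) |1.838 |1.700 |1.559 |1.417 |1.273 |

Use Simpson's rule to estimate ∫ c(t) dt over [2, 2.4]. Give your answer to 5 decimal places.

h = 0.1, n = 4.
(h/3)·[y₀ + 4y₁ + 2y₂ + 4y₃ + y₄] = 0.033333·(18.697) = 0.62323.

0.62323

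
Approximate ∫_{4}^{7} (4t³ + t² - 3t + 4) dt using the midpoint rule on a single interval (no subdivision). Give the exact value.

2049.75

M = (b−a)·f(5.5) = 3·(683.25) = 2049.75.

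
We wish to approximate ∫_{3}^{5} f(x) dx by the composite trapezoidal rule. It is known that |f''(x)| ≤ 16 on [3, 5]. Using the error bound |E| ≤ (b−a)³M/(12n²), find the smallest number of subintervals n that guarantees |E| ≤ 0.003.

60

Need 128/(12n²) ≤ 0.003.
n² ≥ 128/(12·0.003) = 3555.56 ⇒ n ≥ 59.6285, so the smallest n is 60.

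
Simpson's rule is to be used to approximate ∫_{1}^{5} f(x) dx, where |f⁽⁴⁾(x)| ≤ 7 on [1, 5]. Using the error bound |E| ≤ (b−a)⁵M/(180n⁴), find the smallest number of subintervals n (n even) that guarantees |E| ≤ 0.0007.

Need 7168/(180n⁴) ≤ 0.0007.
n⁴ ≥ 7168/(180·0.0007) = 56888.9 ⇒ n ≥ 15.4439, so the smallest even n is 16. (n must be even for Simpson's rule.)

16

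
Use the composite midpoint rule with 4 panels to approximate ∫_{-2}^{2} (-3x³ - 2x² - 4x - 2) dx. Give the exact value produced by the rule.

h = (2 − (-2))/4 = 1.
Midpoints m₁,…,m₄ = -1.5, -0.5, 0.5, 1.5.
f(m₁)=9.625, f(m₂)=-0.125, f(m₃)=-4.875, f(m₄)=-22.625.
h·[f(m₁) + f(m₂) + f(m₃) + f(m₄)] = 1·(-18) = -18.

-18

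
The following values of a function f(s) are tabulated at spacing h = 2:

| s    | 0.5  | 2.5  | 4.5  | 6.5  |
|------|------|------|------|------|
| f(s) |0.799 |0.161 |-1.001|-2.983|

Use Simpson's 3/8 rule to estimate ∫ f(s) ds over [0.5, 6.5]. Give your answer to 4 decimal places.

h = 2, n = 3.
(3h/8)·[y₀ + 3y₁ + 3y₂ + y₃] = 0.75·(-4.704) = -3.5280.

-3.5280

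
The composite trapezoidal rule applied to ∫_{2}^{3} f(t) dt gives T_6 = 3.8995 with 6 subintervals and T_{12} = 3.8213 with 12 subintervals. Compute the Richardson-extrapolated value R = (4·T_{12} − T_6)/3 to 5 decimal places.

3.79523

R = (4·T_{12} − T_6) / 3 = (4·3.8213 − 3.8995)/3 = (11.3857)/3 = 3.79523.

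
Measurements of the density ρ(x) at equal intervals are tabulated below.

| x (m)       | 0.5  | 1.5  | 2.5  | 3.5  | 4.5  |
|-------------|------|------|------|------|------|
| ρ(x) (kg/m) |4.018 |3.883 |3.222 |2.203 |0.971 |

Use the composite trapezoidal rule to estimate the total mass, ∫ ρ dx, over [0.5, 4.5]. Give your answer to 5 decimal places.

h = 1, n = 4.
(h/2)·[y₀ + 2y₁ + 2y₂ + 2y₃ + y₄] = 0.5·(23.605) = 11.80250.

11.80250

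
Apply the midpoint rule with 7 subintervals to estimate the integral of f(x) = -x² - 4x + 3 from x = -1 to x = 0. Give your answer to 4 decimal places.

4.6684

h = (0 − (-1))/7 = 0.142857.
Midpoints m₁,…,m₇ = -0.928571, -0.785714, -0.642857, -0.5, -0.357143, -0.214286, -0.071429.
f(m₁)=5.852041, f(m₂)=5.525510, f(m₃)=5.158163, f(m₄)=4.75, f(m₅)=4.301020, f(m₆)=3.811224, f(m₇)=3.280612.
h·[f(m₁) + f(m₂) + f(m₃) + f(m₄) + f(m₅) + f(m₆) + f(m₇)] = 0.142857·(32.678571) = 4.6684.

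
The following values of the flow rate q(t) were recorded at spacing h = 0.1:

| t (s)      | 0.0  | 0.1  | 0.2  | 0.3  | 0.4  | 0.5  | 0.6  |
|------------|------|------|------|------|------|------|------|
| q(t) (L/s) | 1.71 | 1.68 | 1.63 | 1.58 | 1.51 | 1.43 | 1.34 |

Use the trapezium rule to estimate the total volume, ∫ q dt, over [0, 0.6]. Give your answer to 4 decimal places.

h = 0.1, n = 6.
(h/2)·[y₀ + 2y₁ + 2y₂ + 2y₃ + 2y₄ + 2y₅ + y₆] = 0.05·(18.71) = 0.9355.

0.9355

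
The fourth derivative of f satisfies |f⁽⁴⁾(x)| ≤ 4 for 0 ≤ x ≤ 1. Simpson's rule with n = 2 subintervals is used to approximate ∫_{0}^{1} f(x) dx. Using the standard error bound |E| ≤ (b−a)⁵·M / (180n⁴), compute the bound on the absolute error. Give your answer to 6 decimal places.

|E| ≤ (1)⁵·4 / (180·2⁴) = 4/2880 = 0.001389.

0.001389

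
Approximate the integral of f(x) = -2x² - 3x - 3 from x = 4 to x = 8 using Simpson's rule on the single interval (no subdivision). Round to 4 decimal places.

S = (b−a)/6 · [f(4) + 4f(6) + f(8)] = 0.666667·[(-47) + 4·(-93) + (-155)] = -382.6667.

-382.6667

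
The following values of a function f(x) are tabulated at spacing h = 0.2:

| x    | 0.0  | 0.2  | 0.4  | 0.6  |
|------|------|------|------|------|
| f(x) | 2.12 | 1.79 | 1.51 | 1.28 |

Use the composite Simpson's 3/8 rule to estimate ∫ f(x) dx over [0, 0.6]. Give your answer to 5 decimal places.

h = 0.2, n = 3.
(3h/8)·[y₀ + 3y₁ + 3y₂ + y₃] = 0.075·(13.30) = 0.99750.

0.99750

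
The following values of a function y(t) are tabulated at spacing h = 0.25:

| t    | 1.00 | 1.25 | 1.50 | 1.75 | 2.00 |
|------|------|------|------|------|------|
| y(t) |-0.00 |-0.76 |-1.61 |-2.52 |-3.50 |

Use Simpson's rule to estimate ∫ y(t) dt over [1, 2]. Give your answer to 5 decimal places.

h = 0.25, n = 4.
(h/3)·[y₀ + 4y₁ + 2y₂ + 4y₃ + y₄] = 0.083333·(-19.84) = -1.65333.

-1.65333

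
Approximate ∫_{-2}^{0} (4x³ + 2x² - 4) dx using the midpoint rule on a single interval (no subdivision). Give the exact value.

-12

M = (b−a)·f(-1) = 2·(-6) = -12.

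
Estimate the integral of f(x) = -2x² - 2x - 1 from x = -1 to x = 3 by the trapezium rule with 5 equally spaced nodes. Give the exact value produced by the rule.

-32

h = (3 − (-1))/4 = 1.
Nodes x₀,…,x₄ = -1, 0, 1, 2, 3.
f(x) = -2x² - 2x - 1: f₀=-1, f₁=-1, f₂=-5, f₃=-13, f₄=-25.
(h/2)·[f₀ + 2f₁ + 2f₂ + 2f₃ + f₄] = 0.5·(-64) = -32.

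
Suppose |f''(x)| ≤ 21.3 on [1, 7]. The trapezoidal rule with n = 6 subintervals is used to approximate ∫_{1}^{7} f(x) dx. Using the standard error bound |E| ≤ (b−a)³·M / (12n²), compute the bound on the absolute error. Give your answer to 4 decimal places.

10.6500

|E| ≤ (6)³·21.3 / (12·6²) = 4600.8/432 = 10.6500.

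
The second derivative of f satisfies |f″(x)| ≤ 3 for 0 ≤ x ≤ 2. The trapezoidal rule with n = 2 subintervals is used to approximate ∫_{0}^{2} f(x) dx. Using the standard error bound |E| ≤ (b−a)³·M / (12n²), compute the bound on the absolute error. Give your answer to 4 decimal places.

0.5000

|E| ≤ (2)³·3 / (12·2²) = 24/48 = 0.5000.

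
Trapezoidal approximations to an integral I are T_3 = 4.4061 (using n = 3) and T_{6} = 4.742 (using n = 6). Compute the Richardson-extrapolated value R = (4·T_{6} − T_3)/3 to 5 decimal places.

R = (4·T_{6} − T_3) / 3 = (4·4.742 − 4.4061)/3 = (14.5619)/3 = 4.85397.

4.85397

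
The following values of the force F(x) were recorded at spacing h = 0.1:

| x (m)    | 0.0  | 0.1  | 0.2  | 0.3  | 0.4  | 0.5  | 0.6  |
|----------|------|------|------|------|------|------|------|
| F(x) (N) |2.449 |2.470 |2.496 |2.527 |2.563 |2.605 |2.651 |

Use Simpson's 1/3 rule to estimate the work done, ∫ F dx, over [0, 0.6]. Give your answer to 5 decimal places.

h = 0.1, n = 6.
(h/3)·[y₀ + 4y₁ + 2y₂ + 4y₃ + 2y₄ + 4y₅ + y₆] = 0.033333·(45.626) = 1.52087.

1.52087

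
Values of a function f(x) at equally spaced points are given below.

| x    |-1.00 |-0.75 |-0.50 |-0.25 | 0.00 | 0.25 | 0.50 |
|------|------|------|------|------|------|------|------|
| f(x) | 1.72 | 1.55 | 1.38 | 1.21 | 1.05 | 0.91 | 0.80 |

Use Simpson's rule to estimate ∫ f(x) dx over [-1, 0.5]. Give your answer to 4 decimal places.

1.8383

h = 0.25, n = 6.
(h/3)·[y₀ + 4y₁ + 2y₂ + 4y₃ + 2y₄ + 4y₅ + y₆] = 0.083333·(22.06) = 1.8383.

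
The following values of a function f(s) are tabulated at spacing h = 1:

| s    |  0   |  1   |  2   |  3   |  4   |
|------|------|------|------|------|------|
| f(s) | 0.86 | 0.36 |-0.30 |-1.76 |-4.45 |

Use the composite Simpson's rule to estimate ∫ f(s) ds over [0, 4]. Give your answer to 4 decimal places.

-3.2633

h = 1, n = 4.
(h/3)·[y₀ + 4y₁ + 2y₂ + 4y₃ + y₄] = 0.333333·(-9.79) = -3.2633.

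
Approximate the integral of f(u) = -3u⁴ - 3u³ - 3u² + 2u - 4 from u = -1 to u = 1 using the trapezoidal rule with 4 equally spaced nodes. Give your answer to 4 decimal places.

-12.4938

h = (1 − (-1))/3 = 0.666667.
Nodes u₀,…,u₃ = -1, -0.333333, 0.333333, 1.
f(u) = -3u⁴ - 3u³ - 3u² + 2u - 4: f₀=-9, f₁=-4.925926, f₂=-3.814815, f₃=-11.
(h/2)·[f₀ + 2f₁ + 2f₂ + f₃] = 0.333333·(-37.481481) = -12.4938.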